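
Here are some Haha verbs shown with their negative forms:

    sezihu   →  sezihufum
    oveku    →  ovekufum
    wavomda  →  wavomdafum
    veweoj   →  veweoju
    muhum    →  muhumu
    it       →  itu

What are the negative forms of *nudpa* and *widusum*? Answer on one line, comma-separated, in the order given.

nudpafum, widusumu

The alternation tracks the final sound of the stem — -u when the stem ends in a consonant (*veweoj*, *muhum*, *it*); -fum when the stem ends in a vowel (*sezihu*, *oveku*, *wavomda*).
The final sound of *nudpa* is /a/, which is a vowel, so the suffix is -fum, giving *nudpafum*.
Since the final sound of *widusum* is /m/ (a consonant), it takes -u, giving *widusumu*.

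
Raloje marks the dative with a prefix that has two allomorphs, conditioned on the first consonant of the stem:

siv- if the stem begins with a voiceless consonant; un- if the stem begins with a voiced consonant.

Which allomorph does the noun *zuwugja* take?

The first consonant of *zuwugja* is /z/, which is voiced, so the prefix is un-.

un-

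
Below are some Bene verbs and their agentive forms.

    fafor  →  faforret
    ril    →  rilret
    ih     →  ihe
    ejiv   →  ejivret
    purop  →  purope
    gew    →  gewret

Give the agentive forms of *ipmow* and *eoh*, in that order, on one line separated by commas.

ipmowret, eohe

The alternation tracks the final consonant of the stem — -e when the stem ends in a voiceless consonant (*ih*, *purop*); -ret when the stem ends in a voiced consonant (*fafor*, *ril*, *ejiv*, *gew*).
*ipmow*: final consonant = /w/, voiced → -ret → *ipmowret*.
*eoh* — final consonant /h/ (voiceless) → -e → *eohe*.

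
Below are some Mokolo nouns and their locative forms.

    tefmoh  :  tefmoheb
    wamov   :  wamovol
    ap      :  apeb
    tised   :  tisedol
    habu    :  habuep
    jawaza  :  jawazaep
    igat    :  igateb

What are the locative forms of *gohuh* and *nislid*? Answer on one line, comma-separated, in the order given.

gohuheb, nislidol

Looking at the final sound of each stem: -eb when the stem ends in a voiceless consonant (*tefmoh*, *ap*, *igat*); -ol when the stem ends in a voiced consonant (*wamov*, *tised*); -ep when the stem ends in a vowel (*habu*, *jawaza*).
Since the final sound of *gohuh* is /h/ (a voiceless consonant), it takes -eb, giving *gohuheb*.
*nislid* — final sound /d/ (a voiced consonant) → -ol → *nislidol*.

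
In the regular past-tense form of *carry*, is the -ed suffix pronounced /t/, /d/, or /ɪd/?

The stem *carry* ends in a voiced sound other than /d/.
The -ed suffix is realized as /ɪd/ after /t, d/; as /t/ after other voiceless consonants; and as /d/ after other voiced sounds.
So -ed on *carry* is pronounced /d/.

/d/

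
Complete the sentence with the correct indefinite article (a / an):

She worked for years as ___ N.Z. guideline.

The indefinite article is chosen by the initial *sound* of the following word, not its spelling.
The initialism *N.Z.* is read letter by letter; the first letter, N, is pronounced /ɛn/, which begins with a vowel sound.
So the article is *an*: She worked for years as an N.Z. guideline.

an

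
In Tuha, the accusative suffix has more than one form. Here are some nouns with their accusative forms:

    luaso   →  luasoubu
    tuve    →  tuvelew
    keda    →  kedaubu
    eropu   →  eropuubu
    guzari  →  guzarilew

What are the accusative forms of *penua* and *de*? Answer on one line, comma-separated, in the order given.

penuaubu, delew

The pattern is front/back vowel harmony: -lew when the last vowel of the stem is a front vowel (*tuve*, *guzari*); -ubu when the last vowel of the stem is a back vowel (*luaso*, *keda*, *eropu*).
Since the last vowel of *penua* is /a/ (a back vowel), it takes -ubu, giving *penuaubu*.
*de*: last vowel = /e/, a front vowel → -lew → *delew*.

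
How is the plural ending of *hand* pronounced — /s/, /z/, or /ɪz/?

The stem *hand* ends in a voiced non-sibilant sound.
The plural suffix surfaces as /ɪz/ after sibilants, /s/ after other voiceless consonants, and /z/ after other voiced sounds.
So the plural -s on *hand* is pronounced /z/.

/z/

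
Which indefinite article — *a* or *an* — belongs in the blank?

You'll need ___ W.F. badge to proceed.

The indefinite article is chosen by the initial *sound* of the following word, not its spelling.
The initialism *W.F.* is read letter by letter; the first letter, W, is pronounced /ˈdʌbəl.juː/, which begins with a consonant sound.
So the article is *a*: You'll need a W.F. badge to proceed.

a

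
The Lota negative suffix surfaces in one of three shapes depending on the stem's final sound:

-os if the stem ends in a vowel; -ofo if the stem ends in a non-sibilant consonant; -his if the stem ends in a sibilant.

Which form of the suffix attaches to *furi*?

*furi* — final sound /i/ (a vowel) → -os.

-os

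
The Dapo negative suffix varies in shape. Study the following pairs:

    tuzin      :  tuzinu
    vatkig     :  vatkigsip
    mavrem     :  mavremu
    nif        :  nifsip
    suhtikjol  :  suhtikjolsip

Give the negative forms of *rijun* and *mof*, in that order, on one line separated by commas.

rijunu, mofsip

The suffix is conditioned by the final consonant: -u when the stem ends in a nasal (*tuzin*, *mavrem*); -sip when the stem ends in a non-nasal consonant (*vatkig*, *nif*, *suhtikjol*).
The final consonant of *rijun* is /n/, which is a nasal, so the suffix is -u, giving *rijunu*.
*mof*: final consonant = /f/, non-nasal → -sip → *mofsip*.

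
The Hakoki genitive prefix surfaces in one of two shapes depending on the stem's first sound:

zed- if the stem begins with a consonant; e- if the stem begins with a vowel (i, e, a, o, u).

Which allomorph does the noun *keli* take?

zed-

Since the first sound of *keli* is /k/ (a consonant), it takes zed-.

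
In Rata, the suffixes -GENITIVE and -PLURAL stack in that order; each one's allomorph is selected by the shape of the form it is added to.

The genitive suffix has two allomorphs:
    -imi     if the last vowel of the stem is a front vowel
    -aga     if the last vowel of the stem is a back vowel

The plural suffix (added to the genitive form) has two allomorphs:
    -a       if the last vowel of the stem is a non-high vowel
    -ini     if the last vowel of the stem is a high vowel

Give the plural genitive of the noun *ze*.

zeimiini

*ze* — last vowel /e/ (a front vowel) → -imi → *zeimi*.
The genitive form *zeimi* — last vowel /i/ (a high vowel) → -ini → *zeimiini*.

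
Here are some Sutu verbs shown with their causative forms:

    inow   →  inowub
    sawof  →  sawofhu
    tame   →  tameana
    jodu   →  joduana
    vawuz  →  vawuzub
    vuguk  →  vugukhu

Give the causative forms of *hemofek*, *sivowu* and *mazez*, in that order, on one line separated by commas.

The alternation tracks the final sound of the stem — -hu when the stem ends in a voiceless consonant (*sawof*, *vuguk*); -ub when the stem ends in a voiced consonant (*inow*, *vawuz*); -ana when the stem ends in a vowel (*tame*, *jodu*).
Since the final sound of *hemofek* is /k/ (a voiceless consonant), it takes -hu, giving *hemofekhu*.
Since the final sound of *sivowu* is /u/ (a vowel), it takes -ana, giving *sivowuana*.
The final sound of *mazez* is /z/, which is a voiced consonant, so the suffix is -ub, giving *mazezub*.

hemofekhu, sivowuana, mazezub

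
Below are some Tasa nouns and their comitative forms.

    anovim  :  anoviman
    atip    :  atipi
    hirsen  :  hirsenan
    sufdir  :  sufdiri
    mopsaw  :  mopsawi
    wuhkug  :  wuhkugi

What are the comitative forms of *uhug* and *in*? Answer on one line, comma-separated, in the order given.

uhugi, inan

Looking at the final consonant of each stem: -an when the stem ends in a nasal (*anovim*, *hirsen*); -i when the stem ends in a non-nasal consonant (*atip*, *sufdir*, *mopsaw*, *wuhkug*).
*uhug* — final consonant /g/ (non-nasal) → -i → *uhugi*.
The final consonant of *in* is /n/, which is a nasal, so the suffix is -an, giving *inan*.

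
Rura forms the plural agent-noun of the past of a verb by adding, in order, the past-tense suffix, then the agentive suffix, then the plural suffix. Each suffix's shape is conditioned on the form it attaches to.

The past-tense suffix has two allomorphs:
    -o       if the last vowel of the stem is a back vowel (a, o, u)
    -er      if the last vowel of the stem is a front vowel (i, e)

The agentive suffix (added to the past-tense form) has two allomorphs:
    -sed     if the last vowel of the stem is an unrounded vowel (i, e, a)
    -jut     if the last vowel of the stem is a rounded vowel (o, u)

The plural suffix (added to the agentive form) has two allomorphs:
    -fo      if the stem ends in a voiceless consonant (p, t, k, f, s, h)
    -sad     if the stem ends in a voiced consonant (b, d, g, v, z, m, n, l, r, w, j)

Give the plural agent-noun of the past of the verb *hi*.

hiersedsad

The last vowel of *hi* is /i/, which is a front vowel, so the past-tense suffix is -er, giving *hier*.
The past-tense form *hier* — last vowel /e/ (an unrounded vowel) → -sed → *hiersed*.
The agentive form *hiersed*: final consonant = /d/, voiced → -sad → *hiersedsad*.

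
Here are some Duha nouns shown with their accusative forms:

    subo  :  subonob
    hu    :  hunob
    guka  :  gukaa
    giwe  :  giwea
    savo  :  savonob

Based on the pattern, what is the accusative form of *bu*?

bunob

Looking at the last vowel of each stem: -nob when the last vowel of the stem is a rounded vowel (*subo*, *hu*, *savo*); -a when the last vowel of the stem is an unrounded vowel (*guka*, *giwe*).
Since the last vowel of *bu* is /u/ (a rounded vowel), it takes -nob, giving *bunob*.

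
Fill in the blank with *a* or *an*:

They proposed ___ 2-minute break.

a

The indefinite article is chosen by the initial *sound* of the following word, not its spelling.
The number *2* is spoken "two", beginning with /tuː/ — a consonant sound.
So the article is *a*: They proposed a 2-minute break.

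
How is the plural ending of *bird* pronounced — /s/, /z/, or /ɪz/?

The stem *bird* ends in a voiced non-sibilant sound.
The plural suffix surfaces as /ɪz/ after sibilants, /s/ after other voiceless consonants, and /z/ after other voiced sounds.
So the plural -s on *bird* is pronounced /z/.

/z/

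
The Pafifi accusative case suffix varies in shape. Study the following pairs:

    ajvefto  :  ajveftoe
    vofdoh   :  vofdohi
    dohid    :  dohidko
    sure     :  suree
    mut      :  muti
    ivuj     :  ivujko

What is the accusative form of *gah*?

gahi

The suffix is conditioned by the final sound: -i when the stem ends in a voiceless consonant (*vofdoh*, *mut*); -ko when the stem ends in a voiced consonant (*dohid*, *ivuj*); -e when the stem ends in a vowel (*ajvefto*, *sure*).
The final sound of *gah* is /h/, which is a voiceless consonant, so the suffix is -i, giving *gahi*.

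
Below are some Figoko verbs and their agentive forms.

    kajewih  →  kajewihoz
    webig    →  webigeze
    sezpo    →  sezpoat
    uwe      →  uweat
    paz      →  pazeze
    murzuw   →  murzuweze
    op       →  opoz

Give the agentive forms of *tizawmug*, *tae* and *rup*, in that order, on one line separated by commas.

tizawmugeze, taeat, rupoz

The pattern is voicing of the final sound: -oz when the stem ends in a voiceless consonant (*kajewih*, *op*); -eze when the stem ends in a voiced consonant (*webig*, *paz*, *murzuw*); -at when the stem ends in a vowel (*sezpo*, *uwe*).
The final sound of *tizawmug* is /g/, which is a voiced consonant, so the suffix is -eze, giving *tizawmugeze*.
The final sound of *tae* is /e/, which is a vowel, so the suffix is -at, giving *taeat*.
Since the final sound of *rup* is /p/ (a voiceless consonant), it takes -oz, giving *rupoz*.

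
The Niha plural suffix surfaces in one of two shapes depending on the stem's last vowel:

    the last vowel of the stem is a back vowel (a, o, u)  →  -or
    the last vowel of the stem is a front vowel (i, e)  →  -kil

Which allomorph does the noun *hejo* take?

Since the last vowel of *hejo* is /o/ (a back vowel), it takes -or.

-or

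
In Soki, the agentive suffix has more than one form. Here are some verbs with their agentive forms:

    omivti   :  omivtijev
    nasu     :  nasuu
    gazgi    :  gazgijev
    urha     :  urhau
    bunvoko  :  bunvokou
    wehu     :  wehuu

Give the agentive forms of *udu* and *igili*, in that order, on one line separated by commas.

uduu, igilijev

The suffix is conditioned by the last vowel: -jev when the last vowel of the stem is a front vowel (*omivti*, *gazgi*); -u when the last vowel of the stem is a back vowel (*nasu*, *urha*, *bunvoko*, *wehu*).
*udu* — last vowel /u/ (a back vowel) → -u → *uduu*.
*igili*: last vowel = /i/, a front vowel → -jev → *igilijev*.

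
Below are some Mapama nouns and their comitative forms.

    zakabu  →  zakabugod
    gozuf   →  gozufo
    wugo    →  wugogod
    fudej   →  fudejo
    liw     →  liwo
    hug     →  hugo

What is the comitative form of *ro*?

Looking at the final sound of each stem: -o when the stem ends in a consonant (*gozuf*, *fudej*, *liw*, *hug*); -god when the stem ends in a vowel (*zakabu*, *wugo*).
Since the final sound of *ro* is /o/ (a vowel), it takes -god, giving *rogod*.

rogod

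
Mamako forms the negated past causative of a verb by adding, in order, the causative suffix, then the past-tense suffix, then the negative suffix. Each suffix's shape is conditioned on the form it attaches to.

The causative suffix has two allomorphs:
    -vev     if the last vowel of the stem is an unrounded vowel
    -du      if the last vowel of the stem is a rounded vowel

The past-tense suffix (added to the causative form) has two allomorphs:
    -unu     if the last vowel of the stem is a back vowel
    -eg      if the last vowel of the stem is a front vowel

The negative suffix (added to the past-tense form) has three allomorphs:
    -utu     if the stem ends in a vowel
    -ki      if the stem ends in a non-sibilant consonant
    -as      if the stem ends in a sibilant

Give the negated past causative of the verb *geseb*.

*geseb* — last vowel /e/ (an unrounded vowel) → -vev → *gesebvev*.
The causative form *gesebvev* — last vowel /e/ (a front vowel) → -eg → *gesebveveg*.
The past-tense form *gesebveveg* — final sound /g/ (a non-sibilant consonant) → -ki → *gesebvevegki*.

gesebvevegki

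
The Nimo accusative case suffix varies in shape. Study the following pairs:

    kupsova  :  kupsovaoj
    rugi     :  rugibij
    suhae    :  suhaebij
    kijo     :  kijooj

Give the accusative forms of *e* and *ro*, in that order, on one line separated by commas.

ebij, rooj

The alternation tracks the last vowel of the stem — -bij when the last vowel of the stem is a front vowel (*rugi*, *suhae*); -oj when the last vowel of the stem is a back vowel (*kupsova*, *kijo*).
*e* — last vowel /e/ (a front vowel) → -bij → *ebij*.
The last vowel of *ro* is /o/, which is a back vowel, so the suffix is -oj, giving *rooj*.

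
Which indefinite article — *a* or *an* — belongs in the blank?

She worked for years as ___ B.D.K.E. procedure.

a

The indefinite article is chosen by the initial *sound* of the following word, not its spelling.
The initialism *B.D.K.E.* is read letter by letter; the first letter, B, is pronounced /biː/, which begins with a consonant sound.
So the article is *a*: She worked for years as a B.D.K.E. procedure.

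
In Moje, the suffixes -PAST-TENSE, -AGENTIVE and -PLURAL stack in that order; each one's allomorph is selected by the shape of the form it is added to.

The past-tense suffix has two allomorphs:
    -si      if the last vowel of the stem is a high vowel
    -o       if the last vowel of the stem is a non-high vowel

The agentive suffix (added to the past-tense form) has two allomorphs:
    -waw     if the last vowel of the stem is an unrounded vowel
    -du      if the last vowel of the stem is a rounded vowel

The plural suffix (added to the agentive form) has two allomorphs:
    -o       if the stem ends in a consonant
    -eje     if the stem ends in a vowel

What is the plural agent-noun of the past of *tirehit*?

tirehitsiwawo

Since the last vowel of *tirehit* is /i/ (a high vowel), it takes -si, giving *tirehitsi*.
Since the last vowel of the past-tense form *tirehitsi* is /i/ (an unrounded vowel), it takes -waw, giving *tirehitsiwaw*.
Since the final sound of the agentive form *tirehitsiwaw* is /w/ (a consonant), it takes -o, giving *tirehitsiwawo*.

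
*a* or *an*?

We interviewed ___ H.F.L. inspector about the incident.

an

The indefinite article is chosen by the initial *sound* of the following word, not its spelling.
The initialism *H.F.L.* is read letter by letter; the first letter, H, is pronounced /eɪtʃ/, which begins with a vowel sound.
So the article is *an*: We interviewed an H.F.L. inspector about the incident.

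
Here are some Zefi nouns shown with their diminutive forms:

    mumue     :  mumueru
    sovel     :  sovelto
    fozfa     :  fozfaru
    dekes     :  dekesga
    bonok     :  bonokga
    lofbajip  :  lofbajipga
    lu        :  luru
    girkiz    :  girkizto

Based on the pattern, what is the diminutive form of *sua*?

suaru

The suffix is conditioned by the final sound: -ga when the stem ends in a voiceless consonant (*dekes*, *bonok*, *lofbajip*); -to when the stem ends in a voiced consonant (*sovel*, *girkiz*); -ru when the stem ends in a vowel (*mumue*, *fozfa*, *lu*).
The final sound of *sua* is /a/, which is a vowel, so the suffix is -ru, giving *suaru*.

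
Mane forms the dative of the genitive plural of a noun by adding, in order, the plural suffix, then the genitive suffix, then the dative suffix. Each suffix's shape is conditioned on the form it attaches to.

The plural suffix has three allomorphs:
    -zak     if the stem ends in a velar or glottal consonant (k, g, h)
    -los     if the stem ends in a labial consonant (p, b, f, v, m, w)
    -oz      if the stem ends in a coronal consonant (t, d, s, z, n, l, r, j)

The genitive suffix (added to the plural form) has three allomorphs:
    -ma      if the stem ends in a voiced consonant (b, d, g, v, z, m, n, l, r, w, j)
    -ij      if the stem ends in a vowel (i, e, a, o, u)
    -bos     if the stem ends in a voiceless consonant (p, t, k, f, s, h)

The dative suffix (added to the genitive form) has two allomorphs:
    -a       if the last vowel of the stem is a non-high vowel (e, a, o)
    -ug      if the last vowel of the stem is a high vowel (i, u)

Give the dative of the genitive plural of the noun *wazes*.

wazesozmaa

The final consonant of *wazes* is /s/, which is coronal, so the plural suffix is -oz, giving *wazesoz*.
The plural form *wazesoz* — final sound /z/ (a voiced consonant) → -ma → *wazesozma*.
The genitive form *wazesozma* — last vowel /a/ (a non-high vowel) → -a → *wazesozmaa*.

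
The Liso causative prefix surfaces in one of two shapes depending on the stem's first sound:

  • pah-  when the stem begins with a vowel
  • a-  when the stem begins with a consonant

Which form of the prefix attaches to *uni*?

*uni*: first sound = /u/, a vowel → pah-.

pah-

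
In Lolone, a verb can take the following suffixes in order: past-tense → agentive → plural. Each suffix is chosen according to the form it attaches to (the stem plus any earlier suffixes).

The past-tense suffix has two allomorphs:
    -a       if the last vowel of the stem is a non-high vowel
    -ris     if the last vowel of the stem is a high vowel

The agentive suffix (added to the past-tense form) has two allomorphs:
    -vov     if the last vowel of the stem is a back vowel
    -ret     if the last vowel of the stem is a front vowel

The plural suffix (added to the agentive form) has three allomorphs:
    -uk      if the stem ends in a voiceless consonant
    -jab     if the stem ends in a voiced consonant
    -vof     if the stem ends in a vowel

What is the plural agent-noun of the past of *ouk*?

*ouk*: last vowel = /u/, a high vowel → -ris → *oukris*.
The last vowel of the past-tense form *oukris* is /i/, which is a front vowel, so the agentive suffix is -ret, giving *oukrisret*.
Since the final sound of the agentive form *oukrisret* is /t/ (a voiceless consonant), it takes -uk, giving *oukrisretuk*.

oukrisretuk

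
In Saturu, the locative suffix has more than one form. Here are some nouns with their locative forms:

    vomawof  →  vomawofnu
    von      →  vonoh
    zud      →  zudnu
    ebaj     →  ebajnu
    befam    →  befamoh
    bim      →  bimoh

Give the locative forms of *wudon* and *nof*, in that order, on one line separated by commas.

wudonoh, nofnu

The suffix is conditioned by the final consonant: -oh when the stem ends in a nasal (*von*, *befam*, *bim*); -nu when the stem ends in a non-nasal consonant (*vomawof*, *zud*, *ebaj*).
Since the final consonant of *wudon* is /n/ (a nasal), it takes -oh, giving *wudonoh*.
*nof* — final consonant /f/ (non-nasal) → -nu → *nofnu*.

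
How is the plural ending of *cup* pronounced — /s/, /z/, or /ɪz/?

The stem *cup* ends in a voiceless non-sibilant consonant.
The plural suffix surfaces as /ɪz/ after sibilants, /s/ after other voiceless consonants, and /z/ after other voiced sounds.
So the plural -s on *cup* is pronounced /s/.

/s/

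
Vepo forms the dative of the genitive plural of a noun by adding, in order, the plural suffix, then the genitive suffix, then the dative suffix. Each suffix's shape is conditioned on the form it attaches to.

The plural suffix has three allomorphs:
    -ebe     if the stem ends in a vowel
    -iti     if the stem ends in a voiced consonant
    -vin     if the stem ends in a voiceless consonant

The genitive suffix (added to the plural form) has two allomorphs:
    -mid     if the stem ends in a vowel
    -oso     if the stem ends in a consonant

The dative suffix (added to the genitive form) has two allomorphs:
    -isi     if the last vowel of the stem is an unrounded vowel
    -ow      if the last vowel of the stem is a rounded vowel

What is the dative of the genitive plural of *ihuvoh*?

Since the final sound of *ihuvoh* is /h/ (a voiceless consonant), it takes -vin, giving *ihuvohvin*.
Since the final sound of the plural form *ihuvohvin* is /n/ (a consonant), it takes -oso, giving *ihuvohvinoso*.
The genitive form *ihuvohvinoso*: last vowel = /o/, a rounded vowel → -ow → *ihuvohvinosoow*.

ihuvohvinosoow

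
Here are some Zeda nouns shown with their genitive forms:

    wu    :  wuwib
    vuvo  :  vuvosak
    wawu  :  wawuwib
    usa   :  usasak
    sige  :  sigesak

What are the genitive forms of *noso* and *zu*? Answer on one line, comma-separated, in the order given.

nososak, zuwib

Looking at the last vowel of each stem: -wib when the last vowel of the stem is a high vowel (*wu*, *wawu*); -sak when the last vowel of the stem is a non-high vowel (*vuvo*, *usa*, *sige*).
*noso*: last vowel = /o/, a non-high vowel → -sak → *nososak*.
*zu* — last vowel /u/ (a high vowel) → -wib → *zuwib*.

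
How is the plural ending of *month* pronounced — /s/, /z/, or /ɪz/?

The stem *month* ends in a voiceless non-sibilant consonant.
The plural suffix surfaces as /ɪz/ after sibilants, /s/ after other voiceless consonants, and /z/ after other voiced sounds.
So the plural -s on *month* is pronounced /s/.

/s/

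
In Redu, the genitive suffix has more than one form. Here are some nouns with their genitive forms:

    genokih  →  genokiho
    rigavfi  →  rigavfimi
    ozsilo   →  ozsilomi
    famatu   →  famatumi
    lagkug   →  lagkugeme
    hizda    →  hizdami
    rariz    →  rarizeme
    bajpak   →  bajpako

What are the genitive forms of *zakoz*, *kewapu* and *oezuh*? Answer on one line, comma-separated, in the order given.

The pattern is voicing of the final sound: -o when the stem ends in a voiceless consonant (*genokih*, *bajpak*); -eme when the stem ends in a voiced consonant (*lagkug*, *rariz*); -mi when the stem ends in a vowel (*rigavfi*, *ozsilo*, *famatu*, *hizda*).
Since the final sound of *zakoz* is /z/ (a voiced consonant), it takes -eme, giving *zakozeme*.
Since the final sound of *kewapu* is /u/ (a vowel), it takes -mi, giving *kewapumi*.
*oezuh* — final sound /h/ (a voiceless consonant) → -o → *oezuho*.

zakozeme, kewapumi, oezuho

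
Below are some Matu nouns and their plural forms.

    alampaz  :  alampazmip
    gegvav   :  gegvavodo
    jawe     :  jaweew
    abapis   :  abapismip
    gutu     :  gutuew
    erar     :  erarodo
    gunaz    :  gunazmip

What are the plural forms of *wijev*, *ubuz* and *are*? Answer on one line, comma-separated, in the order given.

The suffix is conditioned by the final sound: -mip when the stem ends in a sibilant (*alampaz*, *abapis*, *gunaz*); -odo when the stem ends in a non-sibilant consonant (*gegvav*, *erar*); -ew when the stem ends in a vowel (*jawe*, *gutu*).
The final sound of *wijev* is /v/, which is a non-sibilant consonant, so the suffix is -odo, giving *wijevodo*.
Since the final sound of *ubuz* is /z/ (a sibilant), it takes -mip, giving *ubuzmip*.
*are*: final sound = /e/, a vowel → -ew → *areew*.

wijevodo, ubuzmip, areew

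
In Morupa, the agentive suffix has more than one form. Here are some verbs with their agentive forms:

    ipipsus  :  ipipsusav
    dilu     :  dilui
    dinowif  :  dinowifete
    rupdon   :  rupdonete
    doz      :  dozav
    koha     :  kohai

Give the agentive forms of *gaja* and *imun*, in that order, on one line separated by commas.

gajai, imunete

The suffix is conditioned by the final sound: -av when the stem ends in a sibilant (*ipipsus*, *doz*); -ete when the stem ends in a non-sibilant consonant (*dinowif*, *rupdon*); -i when the stem ends in a vowel (*dilu*, *koha*).
The final sound of *gaja* is /a/, which is a vowel, so the suffix is -i, giving *gajai*.
*imun* — final sound /n/ (a non-sibilant consonant) → -ete → *imunete*.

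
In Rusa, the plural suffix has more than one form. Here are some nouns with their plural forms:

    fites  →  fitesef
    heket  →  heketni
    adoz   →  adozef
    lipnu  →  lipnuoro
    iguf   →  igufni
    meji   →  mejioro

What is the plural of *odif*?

odifni

The alternation tracks the final sound of the stem — -ef when the stem ends in a sibilant (*fites*, *adoz*); -ni when the stem ends in a non-sibilant consonant (*heket*, *iguf*); -oro when the stem ends in a vowel (*lipnu*, *meji*).
Since the final sound of *odif* is /f/ (a non-sibilant consonant), it takes -ni, giving *odifni*.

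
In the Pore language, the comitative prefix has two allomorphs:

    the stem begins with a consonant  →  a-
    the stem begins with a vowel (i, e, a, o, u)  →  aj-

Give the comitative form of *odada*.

ajodada

*odada*: first sound = /o/, a vowel → aj- → *ajodada*.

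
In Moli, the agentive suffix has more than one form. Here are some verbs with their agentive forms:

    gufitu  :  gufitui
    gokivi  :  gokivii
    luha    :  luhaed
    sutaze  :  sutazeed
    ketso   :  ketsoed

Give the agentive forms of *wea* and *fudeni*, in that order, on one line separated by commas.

The suffix is conditioned by the last vowel: -i when the last vowel of the stem is a high vowel (*gufitu*, *gokivi*); -ed when the last vowel of the stem is a non-high vowel (*luha*, *sutaze*, *ketso*).
*wea*: last vowel = /a/, a non-high vowel → -ed → *weaed*.
The last vowel of *fudeni* is /i/, which is a high vowel, so the suffix is -i, giving *fudenii*.

weaed, fudenii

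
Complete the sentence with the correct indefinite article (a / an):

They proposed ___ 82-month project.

an

The indefinite article is chosen by the initial *sound* of the following word, not its spelling.
The number *82* is spoken "eighty-…", beginning with /ˈeɪti/ — a vowel sound.
So the article is *an*: They proposed an 82-month project.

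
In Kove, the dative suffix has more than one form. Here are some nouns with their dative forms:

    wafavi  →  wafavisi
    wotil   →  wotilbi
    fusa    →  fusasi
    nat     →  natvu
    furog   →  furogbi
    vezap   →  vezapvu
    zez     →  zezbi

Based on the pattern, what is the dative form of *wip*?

wipvu

The pattern is voicing of the final sound: -vu when the stem ends in a voiceless consonant (*nat*, *vezap*); -bi when the stem ends in a voiced consonant (*wotil*, *furog*, *zez*); -si when the stem ends in a vowel (*wafavi*, *fusa*).
The final sound of *wip* is /p/, which is a voiceless consonant, so the suffix is -vu, giving *wipvu*.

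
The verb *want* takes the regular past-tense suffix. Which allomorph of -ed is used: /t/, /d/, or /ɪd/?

/ɪd/

The stem *want* ends in /t/ or /d/.
The -ed suffix is realized as /ɪd/ after /t, d/; as /t/ after other voiceless consonants; and as /d/ after other voiced sounds.
So -ed on *want* is pronounced /ɪd/.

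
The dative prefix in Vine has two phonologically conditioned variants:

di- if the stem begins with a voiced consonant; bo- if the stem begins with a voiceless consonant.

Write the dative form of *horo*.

bohoro

The first consonant of *horo* is /h/, which is voiceless, so the prefix is bo-, giving *bohoro*.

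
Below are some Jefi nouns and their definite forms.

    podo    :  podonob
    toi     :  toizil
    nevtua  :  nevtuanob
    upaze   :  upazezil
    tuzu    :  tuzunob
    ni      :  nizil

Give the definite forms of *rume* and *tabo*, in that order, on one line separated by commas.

The pattern is front/back vowel harmony: -zil when the last vowel of the stem is a front vowel (*toi*, *upaze*, *ni*); -nob when the last vowel of the stem is a back vowel (*podo*, *nevtua*, *tuzu*).
*rume*: last vowel = /e/, a front vowel → -zil → *rumezil*.
Since the last vowel of *tabo* is /o/ (a back vowel), it takes -nob, giving *tabonob*.

rumezil, tabonob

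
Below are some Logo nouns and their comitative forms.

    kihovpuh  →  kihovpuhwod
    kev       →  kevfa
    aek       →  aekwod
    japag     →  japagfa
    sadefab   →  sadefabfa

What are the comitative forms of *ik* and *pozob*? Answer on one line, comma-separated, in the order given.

The alternation tracks the final consonant of the stem — -wod when the stem ends in a voiceless consonant (*kihovpuh*, *aek*); -fa when the stem ends in a voiced consonant (*kev*, *japag*, *sadefab*).
Since the final consonant of *ik* is /k/ (voiceless), it takes -wod, giving *ikwod*.
*pozob* — final consonant /b/ (voiced) → -fa → *pozobfa*.

ikwod, pozobfa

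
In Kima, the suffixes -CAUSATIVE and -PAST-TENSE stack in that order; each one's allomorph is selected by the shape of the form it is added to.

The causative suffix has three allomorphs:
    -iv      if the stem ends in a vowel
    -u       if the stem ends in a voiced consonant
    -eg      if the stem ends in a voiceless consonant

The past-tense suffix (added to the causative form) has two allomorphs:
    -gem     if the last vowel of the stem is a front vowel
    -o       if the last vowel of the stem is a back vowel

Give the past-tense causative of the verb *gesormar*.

gesormaruo

The final sound of *gesormar* is /r/, which is a voiced consonant, so the causative suffix is -u, giving *gesormaru*.
The causative form *gesormaru*: last vowel = /u/, a back vowel → -o → *gesormaruo*.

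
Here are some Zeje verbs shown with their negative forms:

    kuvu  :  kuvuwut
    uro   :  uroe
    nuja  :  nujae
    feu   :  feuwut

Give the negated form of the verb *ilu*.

iluwut

The pattern is height harmony: -wut when the last vowel of the stem is a high vowel (*kuvu*, *feu*); -e when the last vowel of the stem is a non-high vowel (*uro*, *nuja*).
Since the last vowel of *ilu* is /u/ (a high vowel), it takes -wut, giving *iluwut*.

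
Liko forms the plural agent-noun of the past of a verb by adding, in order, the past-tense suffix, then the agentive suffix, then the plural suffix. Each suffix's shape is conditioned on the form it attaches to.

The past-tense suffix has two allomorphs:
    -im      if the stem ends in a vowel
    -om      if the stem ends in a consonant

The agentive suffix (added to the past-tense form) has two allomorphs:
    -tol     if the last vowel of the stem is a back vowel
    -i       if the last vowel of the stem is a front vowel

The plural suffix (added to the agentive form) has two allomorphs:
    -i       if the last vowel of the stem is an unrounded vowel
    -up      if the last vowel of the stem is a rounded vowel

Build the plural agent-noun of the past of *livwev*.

livwevomtolup

Since the final sound of *livwev* is /v/ (a consonant), it takes -om, giving *livwevom*.
The past-tense form *livwevom*: last vowel = /o/, a back vowel → -tol → *livwevomtol*.
The agentive form *livwevomtol*: last vowel = /o/, a rounded vowel → -up → *livwevomtolup*.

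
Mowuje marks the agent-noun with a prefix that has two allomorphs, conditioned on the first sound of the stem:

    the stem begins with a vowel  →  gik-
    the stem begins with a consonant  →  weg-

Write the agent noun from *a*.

gika

The first sound of *a* is /a/, which is a vowel, so the prefix is gik-, giving *gika*.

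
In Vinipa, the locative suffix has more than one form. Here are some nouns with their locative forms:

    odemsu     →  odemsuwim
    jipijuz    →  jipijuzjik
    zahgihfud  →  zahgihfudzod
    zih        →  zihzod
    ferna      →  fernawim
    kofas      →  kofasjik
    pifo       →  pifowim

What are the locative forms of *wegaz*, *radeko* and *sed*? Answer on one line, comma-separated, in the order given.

Looking at the final sound of each stem: -jik when the stem ends in a sibilant (*jipijuz*, *kofas*); -zod when the stem ends in a non-sibilant consonant (*zahgihfud*, *zih*); -wim when the stem ends in a vowel (*odemsu*, *ferna*, *pifo*).
Since the final sound of *wegaz* is /z/ (a sibilant), it takes -jik, giving *wegazjik*.
Since the final sound of *radeko* is /o/ (a vowel), it takes -wim, giving *radekowim*.
*sed* — final sound /d/ (a non-sibilant consonant) → -zod → *sedzod*.

wegazjik, radekowim, sedzod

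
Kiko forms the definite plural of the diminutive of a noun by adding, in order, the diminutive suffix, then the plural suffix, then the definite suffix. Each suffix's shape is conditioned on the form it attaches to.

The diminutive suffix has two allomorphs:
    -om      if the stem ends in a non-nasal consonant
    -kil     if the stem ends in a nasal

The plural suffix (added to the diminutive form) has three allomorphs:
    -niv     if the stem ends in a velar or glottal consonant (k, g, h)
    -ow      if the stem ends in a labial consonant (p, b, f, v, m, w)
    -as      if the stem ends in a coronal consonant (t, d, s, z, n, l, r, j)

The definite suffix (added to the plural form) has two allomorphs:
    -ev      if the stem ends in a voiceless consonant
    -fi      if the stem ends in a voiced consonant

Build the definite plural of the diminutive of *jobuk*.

jobukomowfi

*jobuk* — final consonant /k/ (non-nasal) → -om → *jobukom*.
The diminutive form *jobukom*: final consonant = /m/, labial → -ow → *jobukomow*.
The plural form *jobukomow* — final consonant /w/ (voiced) → -fi → *jobukomowfi*.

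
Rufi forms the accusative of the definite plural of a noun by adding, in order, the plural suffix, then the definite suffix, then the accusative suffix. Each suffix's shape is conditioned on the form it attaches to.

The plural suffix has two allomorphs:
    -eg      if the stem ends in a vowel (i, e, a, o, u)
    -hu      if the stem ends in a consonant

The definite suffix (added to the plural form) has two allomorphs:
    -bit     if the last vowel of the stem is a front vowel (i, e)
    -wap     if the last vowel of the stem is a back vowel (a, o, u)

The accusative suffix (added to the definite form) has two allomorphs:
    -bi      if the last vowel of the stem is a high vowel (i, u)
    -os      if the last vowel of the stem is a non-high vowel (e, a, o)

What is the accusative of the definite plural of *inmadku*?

The final sound of *inmadku* is /u/, which is a vowel, so the plural suffix is -eg, giving *inmadkueg*.
The plural form *inmadkueg*: last vowel = /e/, a front vowel → -bit → *inmadkuegbit*.
Since the last vowel of the definite form *inmadkuegbit* is /i/ (a high vowel), it takes -bi, giving *inmadkuegbitbi*.

inmadkuegbitbi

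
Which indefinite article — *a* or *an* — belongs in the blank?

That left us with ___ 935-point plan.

a

The indefinite article is chosen by the initial *sound* of the following word, not its spelling.
The number *935* is spoken "nine hundred …", beginning with /naɪn/ — a consonant sound.
So the article is *a*: That left us with a 935-point plan.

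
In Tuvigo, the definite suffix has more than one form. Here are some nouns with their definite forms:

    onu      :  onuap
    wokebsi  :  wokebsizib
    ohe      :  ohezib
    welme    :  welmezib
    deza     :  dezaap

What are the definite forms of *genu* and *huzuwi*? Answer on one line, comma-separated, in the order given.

Looking at the last vowel of each stem: -zib when the last vowel of the stem is a front vowel (*wokebsi*, *ohe*, *welme*); -ap when the last vowel of the stem is a back vowel (*onu*, *deza*).
*genu* — last vowel /u/ (a back vowel) → -ap → *genuap*.
The last vowel of *huzuwi* is /i/, which is a front vowel, so the suffix is -zib, giving *huzuwizib*.

genuap, huzuwizib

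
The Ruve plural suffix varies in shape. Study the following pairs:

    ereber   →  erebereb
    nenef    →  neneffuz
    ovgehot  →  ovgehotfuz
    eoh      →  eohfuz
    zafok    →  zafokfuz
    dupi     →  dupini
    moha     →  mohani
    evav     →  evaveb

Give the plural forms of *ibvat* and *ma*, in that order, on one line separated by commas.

Looking at the final sound of each stem: -fuz when the stem ends in a voiceless consonant (*nenef*, *ovgehot*, *eoh*, *zafok*); -eb when the stem ends in a voiced consonant (*ereber*, *evav*); -ni when the stem ends in a vowel (*dupi*, *moha*).
*ibvat*: final sound = /t/, a voiceless consonant → -fuz → *ibvatfuz*.
*ma*: final sound = /a/, a vowel → -ni → *mani*.

ibvatfuz, mani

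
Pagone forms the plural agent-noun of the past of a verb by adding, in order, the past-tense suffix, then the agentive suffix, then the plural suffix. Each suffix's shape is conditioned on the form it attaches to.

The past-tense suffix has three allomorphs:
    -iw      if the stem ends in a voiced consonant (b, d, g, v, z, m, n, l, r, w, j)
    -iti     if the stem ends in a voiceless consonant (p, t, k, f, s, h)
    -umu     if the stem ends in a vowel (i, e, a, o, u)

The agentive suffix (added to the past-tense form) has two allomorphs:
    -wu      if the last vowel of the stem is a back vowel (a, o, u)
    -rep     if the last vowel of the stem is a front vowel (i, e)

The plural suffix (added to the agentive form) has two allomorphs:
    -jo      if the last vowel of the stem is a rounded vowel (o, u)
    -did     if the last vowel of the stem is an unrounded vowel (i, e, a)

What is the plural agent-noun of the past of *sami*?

samiumuwujo

Since the final sound of *sami* is /i/ (a vowel), it takes -umu, giving *samiumu*.
The past-tense form *samiumu*: last vowel = /u/, a back vowel → -wu → *samiumuwu*.
The last vowel of the agentive form *samiumuwu* is /u/, which is a rounded vowel, so the plural suffix is -jo, giving *samiumuwujo*.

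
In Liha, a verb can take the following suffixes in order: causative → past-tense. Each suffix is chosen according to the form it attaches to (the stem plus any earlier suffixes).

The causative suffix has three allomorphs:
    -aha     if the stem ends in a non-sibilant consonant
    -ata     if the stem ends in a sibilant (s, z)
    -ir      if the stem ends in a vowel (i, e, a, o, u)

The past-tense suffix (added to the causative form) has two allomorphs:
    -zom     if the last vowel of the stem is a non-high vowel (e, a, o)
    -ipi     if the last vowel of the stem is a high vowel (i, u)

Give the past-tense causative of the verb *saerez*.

*saerez* — final sound /z/ (a sibilant) → -ata → *saerezata*.
The causative form *saerezata* — last vowel /a/ (a non-high vowel) → -zom → *saerezatazom*.

saerezatazom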